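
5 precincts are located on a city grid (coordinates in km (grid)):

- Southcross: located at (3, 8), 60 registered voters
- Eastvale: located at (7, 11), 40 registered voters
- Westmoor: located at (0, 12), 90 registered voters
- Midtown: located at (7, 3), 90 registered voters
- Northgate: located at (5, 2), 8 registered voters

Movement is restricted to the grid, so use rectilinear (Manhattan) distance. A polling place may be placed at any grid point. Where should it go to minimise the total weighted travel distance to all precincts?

(3, 8)

Manhattan distance separates: Σwᵢ(|x−xᵢ|+|y−yᵢ|) = Σwᵢ|x−xᵢ| + Σwᵢ|y−yᵢ|, so x and y are optimised independently as 1-D weighted medians.
Total weight W = 288; half = 144.
x-coordinate, sorted with cumulative weight:
  x=0 (Westmoor, w=90) cum 90
  x=3 (Southcross, w=60) cum 150  ← median
  x=5 (Northgate, w=8) cum 158
  x=7 (Eastvale, w=40) cum 198
  x=7 (Midtown, w=90) cum 288
⇒ x* = 3
y-coordinate, sorted with cumulative weight:
  y=2 (Northgate, w=8) cum 8
  y=3 (Midtown, w=90) cum 98
  y=8 (Southcross, w=60) cum 158  ← median
  y=11 (Eastvale, w=40) cum 198
  y=12 (Westmoor, w=90) cum 288
⇒ y* = 8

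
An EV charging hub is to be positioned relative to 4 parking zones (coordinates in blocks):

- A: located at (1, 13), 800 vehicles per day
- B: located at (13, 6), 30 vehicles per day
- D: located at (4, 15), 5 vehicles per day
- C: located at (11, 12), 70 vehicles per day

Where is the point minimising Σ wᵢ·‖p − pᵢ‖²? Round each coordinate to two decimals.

(2.19, 12.70)

The minimiser of Σwᵢ‖p−pᵢ‖² is the weighted centroid p* = (Σwᵢpᵢ)/(Σwᵢ).
Σwᵢ = 905.
Σwᵢxᵢ = 800·1 + 30·13 + 5·4 + 70·11 = 1980.
Σwᵢyᵢ = 800·13 + 30·6 + 5·15 + 70·12 = 11495.
x* = 1980/905 = 2.19, y* = 11495/905 = 12.70.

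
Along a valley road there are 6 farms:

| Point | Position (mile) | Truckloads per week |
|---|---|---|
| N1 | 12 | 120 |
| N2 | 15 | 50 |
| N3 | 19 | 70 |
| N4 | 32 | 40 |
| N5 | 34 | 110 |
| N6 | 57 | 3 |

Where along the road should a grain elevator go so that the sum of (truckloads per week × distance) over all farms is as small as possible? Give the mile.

For a sum of weighted absolute distances on a line, the optimum is the weighted median (not the mean). Total weight W = 393; half-weight = 196.5.
Sort by position and accumulate weight:
  mile 12 (N1, w=120) → cum 120
  mile 15 (N2, w=50) → cum 170
  mile 19 (N3, w=70) → cum 240  ≥ 196.5 → median here
  mile 32 (N4, w=40) → cum 280
  mile 34 (N5, w=110) → cum 390
  mile 57 (N6, w=3) → cum 393
Optimal location: mile 19.

x = 19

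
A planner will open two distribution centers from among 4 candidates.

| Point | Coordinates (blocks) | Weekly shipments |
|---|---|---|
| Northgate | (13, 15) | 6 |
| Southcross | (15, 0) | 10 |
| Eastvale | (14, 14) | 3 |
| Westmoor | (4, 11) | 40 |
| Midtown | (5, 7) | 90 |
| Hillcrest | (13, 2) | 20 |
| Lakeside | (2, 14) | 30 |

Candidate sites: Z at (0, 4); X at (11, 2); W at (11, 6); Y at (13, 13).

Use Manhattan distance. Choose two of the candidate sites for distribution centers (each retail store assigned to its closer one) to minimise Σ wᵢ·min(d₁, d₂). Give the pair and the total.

{W, Y}, total 1668

Evaluate every pair (each demand assigned to the nearer of the two):
  {W, Y}: total = 1668
  {Z, W}: total = 1749
  {Z, X}: total = 1755
  {X, W}: total = 1819
  {Z, Y}: total = 1908
  {X, Y}: total = 1908
Best pair: {W, Y} with total 1668.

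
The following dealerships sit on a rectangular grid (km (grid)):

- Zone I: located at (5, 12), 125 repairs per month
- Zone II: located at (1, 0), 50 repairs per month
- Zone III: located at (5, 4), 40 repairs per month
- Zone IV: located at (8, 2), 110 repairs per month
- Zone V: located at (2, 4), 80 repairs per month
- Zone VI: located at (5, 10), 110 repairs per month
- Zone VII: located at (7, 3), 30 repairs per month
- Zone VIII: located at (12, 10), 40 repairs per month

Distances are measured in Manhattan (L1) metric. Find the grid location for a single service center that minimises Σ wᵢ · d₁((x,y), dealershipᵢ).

Manhattan distance separates: Σwᵢ(|x−xᵢ|+|y−yᵢ|) = Σwᵢ|x−xᵢ| + Σwᵢ|y−yᵢ|, so x and y are optimised independently as 1-D weighted medians.
Total weight W = 585; half = 292.5.
x-coordinate, sorted with cumulative weight:
  x=1 (Zone II, w=50) cum 50
  x=2 (Zone V, w=80) cum 130
  x=5 (Zone I, w=125) cum 255
  x=5 (Zone III, w=40) cum 295  ← median
  x=5 (Zone VI, w=110) cum 405
  x=7 (Zone VII, w=30) cum 435
  x=8 (Zone IV, w=110) cum 545
  x=12 (Zone VIII, w=40) cum 585
⇒ x* = 5
y-coordinate, sorted with cumulative weight:
  y=0 (Zone II, w=50) cum 50
  y=2 (Zone IV, w=110) cum 160
  y=3 (Zone VII, w=30) cum 190
  y=4 (Zone III, w=40) cum 230
  y=4 (Zone V, w=80) cum 310  ← median
  y=10 (Zone VI, w=110) cum 420
  y=10 (Zone VIII, w=40) cum 460
  y=12 (Zone I, w=125) cum 585
⇒ y* = 4

(5, 4)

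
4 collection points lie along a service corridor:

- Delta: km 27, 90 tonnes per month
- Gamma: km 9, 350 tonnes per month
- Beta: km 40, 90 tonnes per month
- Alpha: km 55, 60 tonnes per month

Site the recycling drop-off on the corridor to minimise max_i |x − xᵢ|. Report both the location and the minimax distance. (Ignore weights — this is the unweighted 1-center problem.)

location 32, max distance 23

The 1-center on a line is the midpoint of the two extreme points: leftmost at 9, rightmost at 55.
Optimal location = (9 + 55)/2 = 32; maximum distance = (55 − 9)/2 = 23.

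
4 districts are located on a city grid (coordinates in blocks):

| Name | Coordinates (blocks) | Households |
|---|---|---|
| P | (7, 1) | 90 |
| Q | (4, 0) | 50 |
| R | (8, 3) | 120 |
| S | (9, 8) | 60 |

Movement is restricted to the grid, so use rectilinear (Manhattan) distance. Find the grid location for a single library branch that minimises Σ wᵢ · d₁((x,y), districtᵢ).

Manhattan distance separates: Σwᵢ(|x−xᵢ|+|y−yᵢ|) = Σwᵢ|x−xᵢ| + Σwᵢ|y−yᵢ|, so x and y are optimised independently as 1-D weighted medians.
Total weight W = 320; half = 160.
x-coordinate, sorted with cumulative weight:
  x=4 (Q, w=50) cum 50
  x=7 (P, w=90) cum 140
  x=8 (R, w=120) cum 260  ← median
  x=9 (S, w=60) cum 320
⇒ x* = 8
y-coordinate, sorted with cumulative weight:
  y=0 (Q, w=50) cum 50
  y=1 (P, w=90) cum 140
  y=3 (R, w=120) cum 260  ← median
  y=8 (S, w=60) cum 320
⇒ y* = 3

(8, 3)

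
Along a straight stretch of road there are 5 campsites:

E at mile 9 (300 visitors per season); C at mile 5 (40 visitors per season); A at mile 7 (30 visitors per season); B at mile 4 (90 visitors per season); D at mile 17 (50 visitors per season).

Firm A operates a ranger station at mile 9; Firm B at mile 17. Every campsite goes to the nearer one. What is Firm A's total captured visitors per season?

460

The indifferent point is the midpoint (9+17)/2 = 13; campsites left of it (closer to Firm A at 9) go to Firm A, those right go to Firm B.
  B at 4 (w=90) → Firm A
  C at 5 (w=40) → Firm A
  A at 7 (w=30) → Firm A
  E at 9 (w=300) → Firm A
  D at 17 (w=50) → Firm B
Firm A captures 460; Firm B captures 50.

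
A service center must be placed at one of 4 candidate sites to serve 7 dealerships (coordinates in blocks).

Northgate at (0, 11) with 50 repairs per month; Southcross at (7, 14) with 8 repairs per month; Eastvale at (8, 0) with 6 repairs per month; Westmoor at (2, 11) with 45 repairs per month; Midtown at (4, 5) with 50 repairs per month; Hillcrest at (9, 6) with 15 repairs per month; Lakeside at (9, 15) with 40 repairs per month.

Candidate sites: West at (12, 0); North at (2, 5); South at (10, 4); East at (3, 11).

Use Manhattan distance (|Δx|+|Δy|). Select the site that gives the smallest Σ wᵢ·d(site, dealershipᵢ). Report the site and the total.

Total weighted distance at each candidate:
  West (12, 0): total = 3776
  North (2, 5): total = 1748
  South (10, 4): total = 2540
  East (3, 11): total = 1262
Minimum is at East with total 1262 blocks.

East, total 1262 blocks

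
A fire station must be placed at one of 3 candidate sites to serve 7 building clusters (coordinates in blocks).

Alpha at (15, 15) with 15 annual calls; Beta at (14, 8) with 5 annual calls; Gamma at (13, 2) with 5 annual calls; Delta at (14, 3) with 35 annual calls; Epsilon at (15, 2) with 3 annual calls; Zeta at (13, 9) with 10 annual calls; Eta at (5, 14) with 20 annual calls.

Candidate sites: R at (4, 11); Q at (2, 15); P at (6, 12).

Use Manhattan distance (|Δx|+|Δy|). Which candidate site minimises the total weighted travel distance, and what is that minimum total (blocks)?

Total weighted distance at each candidate:
  R (4, 11): total = 1260
  Q (2, 15): total = 1578
  P (6, 12): total = 1137
Minimum is at P with total 1137 blocks.

P, total 1137 blocks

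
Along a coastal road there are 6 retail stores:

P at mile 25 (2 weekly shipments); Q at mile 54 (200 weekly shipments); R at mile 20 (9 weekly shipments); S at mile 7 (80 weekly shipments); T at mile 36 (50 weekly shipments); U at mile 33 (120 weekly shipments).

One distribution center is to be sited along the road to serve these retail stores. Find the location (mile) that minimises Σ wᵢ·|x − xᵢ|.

x = 36

For a sum of weighted absolute distances on a line, the optimum is the weighted median (not the mean). Total weight W = 461; half-weight = 230.5.
Sort by position and accumulate weight:
  mile 7 (S, w=80) → cum 80
  mile 20 (R, w=9) → cum 89
  mile 25 (P, w=2) → cum 91
  mile 33 (U, w=120) → cum 211
  mile 36 (T, w=50) → cum 261  ≥ 230.5 → median here
  mile 54 (Q, w=200) → cum 461
Optimal location: mile 36.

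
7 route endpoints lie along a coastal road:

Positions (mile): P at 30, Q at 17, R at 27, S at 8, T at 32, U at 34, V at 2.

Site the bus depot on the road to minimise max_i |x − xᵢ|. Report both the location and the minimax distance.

The 1-center on a line is the midpoint of the two extreme points: leftmost at 2, rightmost at 34.
Optimal location = (2 + 34)/2 = 18; maximum distance = (34 − 2)/2 = 16.

location 18, max distance 16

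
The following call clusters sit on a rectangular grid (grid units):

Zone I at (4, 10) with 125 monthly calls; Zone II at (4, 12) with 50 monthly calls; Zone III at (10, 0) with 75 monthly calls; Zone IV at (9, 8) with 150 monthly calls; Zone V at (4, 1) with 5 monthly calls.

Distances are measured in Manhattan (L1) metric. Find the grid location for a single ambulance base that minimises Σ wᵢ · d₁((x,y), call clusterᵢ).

(9, 8)

Manhattan distance separates: Σwᵢ(|x−xᵢ|+|y−yᵢ|) = Σwᵢ|x−xᵢ| + Σwᵢ|y−yᵢ|, so x and y are optimised independently as 1-D weighted medians.
Total weight W = 405; half = 202.5.
x-coordinate, sorted with cumulative weight:
  x=4 (Zone I, w=125) cum 125
  x=4 (Zone II, w=50) cum 175
  x=4 (Zone V, w=5) cum 180
  x=9 (Zone IV, w=150) cum 330  ← median
  x=10 (Zone III, w=75) cum 405
⇒ x* = 9
y-coordinate, sorted with cumulative weight:
  y=0 (Zone III, w=75) cum 75
  y=1 (Zone V, w=5) cum 80
  y=8 (Zone IV, w=150) cum 230  ← median
  y=10 (Zone I, w=125) cum 355
  y=12 (Zone II, w=50) cum 405
⇒ y* = 8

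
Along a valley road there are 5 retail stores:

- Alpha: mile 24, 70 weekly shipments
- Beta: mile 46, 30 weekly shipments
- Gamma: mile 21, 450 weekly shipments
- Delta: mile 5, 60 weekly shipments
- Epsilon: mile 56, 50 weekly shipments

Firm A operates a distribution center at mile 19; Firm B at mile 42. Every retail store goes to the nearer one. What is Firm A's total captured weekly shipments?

The indifferent point is the midpoint (19+42)/2 = 30.5; retail stores left of it (closer to Firm A at 19) go to Firm A, those right go to Firm B.
  Delta at 5 (w=60) → Firm A
  Gamma at 21 (w=450) → Firm A
  Alpha at 24 (w=70) → Firm A
  Beta at 46 (w=30) → Firm B
  Epsilon at 56 (w=50) → Firm B
Firm A captures 580; Firm B captures 80.

580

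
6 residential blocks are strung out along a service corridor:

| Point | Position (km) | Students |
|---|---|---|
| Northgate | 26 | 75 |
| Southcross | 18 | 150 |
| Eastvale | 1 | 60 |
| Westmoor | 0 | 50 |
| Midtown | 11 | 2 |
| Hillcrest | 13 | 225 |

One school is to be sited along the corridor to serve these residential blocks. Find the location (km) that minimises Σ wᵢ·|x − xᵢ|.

For a sum of weighted absolute distances on a line, the optimum is the weighted median (not the mean). Total weight W = 562; half-weight = 281.
Sort by position and accumulate weight:
  km 0 (Westmoor, w=50) → cum 50
  km 1 (Eastvale, w=60) → cum 110
  km 11 (Midtown, w=2) → cum 112
  km 13 (Hillcrest, w=225) → cum 337  ≥ 281 → median here
  km 18 (Southcross, w=150) → cum 487
  km 26 (Northgate, w=75) → cum 562
Optimal location: km 13.

x = 13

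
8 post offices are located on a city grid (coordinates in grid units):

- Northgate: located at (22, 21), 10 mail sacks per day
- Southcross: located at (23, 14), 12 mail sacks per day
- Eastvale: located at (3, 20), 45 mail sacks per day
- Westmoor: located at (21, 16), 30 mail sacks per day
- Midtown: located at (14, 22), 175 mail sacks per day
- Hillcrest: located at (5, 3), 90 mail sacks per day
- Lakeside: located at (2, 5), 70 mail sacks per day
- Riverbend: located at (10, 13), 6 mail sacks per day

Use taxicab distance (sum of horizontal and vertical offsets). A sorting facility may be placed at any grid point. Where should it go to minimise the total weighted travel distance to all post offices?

(14, 20)

Manhattan distance separates: Σwᵢ(|x−xᵢ|+|y−yᵢ|) = Σwᵢ|x−xᵢ| + Σwᵢ|y−yᵢ|, so x and y are optimised independently as 1-D weighted medians.
Total weight W = 438; half = 219.
x-coordinate, sorted with cumulative weight:
  x=2 (Lakeside, w=70) cum 70
  x=3 (Eastvale, w=45) cum 115
  x=5 (Hillcrest, w=90) cum 205
  x=10 (Riverbend, w=6) cum 211
  x=14 (Midtown, w=175) cum 386  ← median
  x=21 (Westmoor, w=30) cum 416
  x=22 (Northgate, w=10) cum 426
  x=23 (Southcross, w=12) cum 438
⇒ x* = 14
y-coordinate, sorted with cumulative weight:
  y=3 (Hillcrest, w=90) cum 90
  y=5 (Lakeside, w=70) cum 160
  y=13 (Riverbend, w=6) cum 166
  y=14 (Southcross, w=12) cum 178
  y=16 (Westmoor, w=30) cum 208
  y=20 (Eastvale, w=45) cum 253  ← median
  y=21 (Northgate, w=10) cum 263
  y=22 (Midtown, w=175) cum 438
⇒ y* = 20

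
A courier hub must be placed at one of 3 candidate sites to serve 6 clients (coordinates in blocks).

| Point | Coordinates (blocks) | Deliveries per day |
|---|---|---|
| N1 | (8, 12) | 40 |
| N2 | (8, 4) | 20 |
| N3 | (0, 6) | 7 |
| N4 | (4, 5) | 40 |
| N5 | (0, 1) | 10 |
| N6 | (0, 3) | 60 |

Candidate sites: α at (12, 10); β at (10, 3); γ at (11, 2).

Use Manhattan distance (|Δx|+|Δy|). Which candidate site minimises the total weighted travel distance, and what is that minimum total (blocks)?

β, total 1631 blocks

Total weighted distance at each candidate:
  α (12, 10): total = 2422
  β (10, 3): total = 1631
  γ (11, 2): total = 1965
Minimum is at β with total 1631 blocks.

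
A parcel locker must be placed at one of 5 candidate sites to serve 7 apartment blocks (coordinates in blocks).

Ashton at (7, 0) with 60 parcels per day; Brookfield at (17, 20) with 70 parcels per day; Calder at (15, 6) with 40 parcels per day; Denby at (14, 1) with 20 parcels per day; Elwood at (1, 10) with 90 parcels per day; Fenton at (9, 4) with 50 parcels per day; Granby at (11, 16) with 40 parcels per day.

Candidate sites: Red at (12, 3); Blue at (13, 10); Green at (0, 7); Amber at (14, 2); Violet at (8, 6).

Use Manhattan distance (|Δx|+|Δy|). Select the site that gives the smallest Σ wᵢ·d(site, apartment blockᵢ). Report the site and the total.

Violet, total 4190 blocks

Total weighted distance at each candidate:
  Red (12, 3): total = 4720
  Blue (13, 10): total = 4280
  Green (0, 7): total = 5740
  Amber (14, 2): total = 5150
  Violet (8, 6): total = 4190
Minimum is at Violet with total 4190 blocks.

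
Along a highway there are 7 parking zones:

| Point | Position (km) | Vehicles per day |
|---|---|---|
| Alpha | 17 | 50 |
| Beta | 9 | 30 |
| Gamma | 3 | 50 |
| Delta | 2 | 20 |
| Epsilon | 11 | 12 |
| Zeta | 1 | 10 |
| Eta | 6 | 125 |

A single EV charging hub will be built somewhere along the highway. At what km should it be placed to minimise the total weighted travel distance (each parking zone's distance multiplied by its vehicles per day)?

x = 6

For a sum of weighted absolute distances on a line, the optimum is the weighted median (not the mean). Total weight W = 297; half-weight = 148.5.
Sort by position and accumulate weight:
  km 1 (Zeta, w=10) → cum 10
  km 2 (Delta, w=20) → cum 30
  km 3 (Gamma, w=50) → cum 80
  km 6 (Eta, w=125) → cum 205  ≥ 148.5 → median here
  km 9 (Beta, w=30) → cum 235
  km 11 (Epsilon, w=12) → cum 247
  km 17 (Alpha, w=50) → cum 297
Optimal location: km 6.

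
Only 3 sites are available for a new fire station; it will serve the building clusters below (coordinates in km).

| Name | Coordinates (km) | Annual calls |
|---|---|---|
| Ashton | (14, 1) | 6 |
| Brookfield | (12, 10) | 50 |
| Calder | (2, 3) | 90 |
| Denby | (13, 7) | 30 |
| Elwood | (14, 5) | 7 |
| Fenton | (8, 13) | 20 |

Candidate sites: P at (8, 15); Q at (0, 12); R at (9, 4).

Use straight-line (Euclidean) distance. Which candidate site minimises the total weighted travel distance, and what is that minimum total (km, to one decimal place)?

R, total 1373.6 km

Total weighted distance at each candidate:
  P (8, 15): total = 2023.7
  Q (0, 12): total = 2233.5
  R (9, 4): total = 1373.6
Minimum is at R with total 1373.6 km.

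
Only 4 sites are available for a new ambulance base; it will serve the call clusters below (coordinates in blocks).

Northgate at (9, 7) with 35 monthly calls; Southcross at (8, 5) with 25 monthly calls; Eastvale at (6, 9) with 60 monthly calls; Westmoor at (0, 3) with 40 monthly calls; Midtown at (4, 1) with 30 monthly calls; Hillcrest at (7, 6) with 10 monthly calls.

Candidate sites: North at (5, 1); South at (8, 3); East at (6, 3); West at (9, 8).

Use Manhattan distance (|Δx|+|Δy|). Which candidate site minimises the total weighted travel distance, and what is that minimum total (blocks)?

East, total 1105 blocks

Total weighted distance at each candidate:
  North (5, 1): total = 1445
  South (8, 3): total = 1245
  East (6, 3): total = 1105
  West (9, 8): total = 1335
Minimum is at East with total 1105 blocks.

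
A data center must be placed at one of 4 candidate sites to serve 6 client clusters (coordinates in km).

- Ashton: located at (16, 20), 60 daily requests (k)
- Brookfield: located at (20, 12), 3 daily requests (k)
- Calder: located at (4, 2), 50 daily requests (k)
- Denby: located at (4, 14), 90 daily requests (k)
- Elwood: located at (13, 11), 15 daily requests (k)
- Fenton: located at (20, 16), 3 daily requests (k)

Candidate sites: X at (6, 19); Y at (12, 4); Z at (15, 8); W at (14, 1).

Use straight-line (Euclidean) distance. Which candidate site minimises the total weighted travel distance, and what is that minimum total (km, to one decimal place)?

X, total 2192.9 km

Total weighted distance at each candidate:
  X (6, 19): total = 2192.9
  Y (12, 4): total = 2737.7
  Z (15, 8): total = 2578.3
  W (14, 1): total = 3361.7
Minimum is at X with total 2192.9 km.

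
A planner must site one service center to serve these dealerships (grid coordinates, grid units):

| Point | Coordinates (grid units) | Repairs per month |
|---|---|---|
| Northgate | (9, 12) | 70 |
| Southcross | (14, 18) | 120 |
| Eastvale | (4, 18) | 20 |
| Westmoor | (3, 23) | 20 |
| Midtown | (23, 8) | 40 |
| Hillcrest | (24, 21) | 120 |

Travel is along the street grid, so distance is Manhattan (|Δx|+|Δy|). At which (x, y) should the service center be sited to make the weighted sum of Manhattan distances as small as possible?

Manhattan distance separates: Σwᵢ(|x−xᵢ|+|y−yᵢ|) = Σwᵢ|x−xᵢ| + Σwᵢ|y−yᵢ|, so x and y are optimised independently as 1-D weighted medians.
Total weight W = 390; half = 195.
x-coordinate, sorted with cumulative weight:
  x=3 (Westmoor, w=20) cum 20
  x=4 (Eastvale, w=20) cum 40
  x=9 (Northgate, w=70) cum 110
  x=14 (Southcross, w=120) cum 230  ← median
  x=23 (Midtown, w=40) cum 270
  x=24 (Hillcrest, w=120) cum 390
⇒ x* = 14
y-coordinate, sorted with cumulative weight:
  y=8 (Midtown, w=40) cum 40
  y=12 (Northgate, w=70) cum 110
  y=18 (Southcross, w=120) cum 230  ← median
  y=18 (Eastvale, w=20) cum 250
  y=21 (Hillcrest, w=120) cum 370
  y=23 (Westmoor, w=20) cum 390
⇒ y* = 18

(14, 18)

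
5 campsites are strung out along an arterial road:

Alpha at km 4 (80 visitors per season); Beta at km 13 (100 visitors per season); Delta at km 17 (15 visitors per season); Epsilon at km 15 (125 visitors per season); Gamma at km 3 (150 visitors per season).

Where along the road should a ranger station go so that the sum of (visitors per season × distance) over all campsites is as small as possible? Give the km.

For a sum of weighted absolute distances on a line, the optimum is the weighted median (not the mean). Total weight W = 470; half-weight = 235.
Sort by position and accumulate weight:
  km 3 (Gamma, w=150) → cum 150
  km 4 (Alpha, w=80) → cum 230
  km 13 (Beta, w=100) → cum 330  ≥ 235 → median here
  km 15 (Epsilon, w=125) → cum 455
  km 17 (Delta, w=15) → cum 470
Optimal location: km 13.

x = 13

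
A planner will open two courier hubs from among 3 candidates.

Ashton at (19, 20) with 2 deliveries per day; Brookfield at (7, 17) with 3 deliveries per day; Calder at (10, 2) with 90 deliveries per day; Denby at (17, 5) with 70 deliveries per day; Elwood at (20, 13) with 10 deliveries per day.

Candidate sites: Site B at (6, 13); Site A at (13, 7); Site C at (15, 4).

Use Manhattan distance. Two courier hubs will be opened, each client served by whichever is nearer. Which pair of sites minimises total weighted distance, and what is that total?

{Site B, Site C}, total 1035

Evaluate every pair (each demand assigned to the nearer of the two):
  {Site B, Site C}: total = 1035
  {Site A, Site C}: total = 1056
  {Site B, Site A}: total = 1323
Best pair: {Site B, Site C} with total 1035.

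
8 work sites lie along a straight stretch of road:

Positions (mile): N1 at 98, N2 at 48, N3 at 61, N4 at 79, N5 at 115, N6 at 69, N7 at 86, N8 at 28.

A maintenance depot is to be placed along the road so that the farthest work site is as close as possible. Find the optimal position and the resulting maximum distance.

The 1-center on a line is the midpoint of the two extreme points: leftmost at 28, rightmost at 115.
Optimal location = (28 + 115)/2 = 71.5; maximum distance = (115 − 28)/2 = 43.5.

location 71.5, max distance 43.5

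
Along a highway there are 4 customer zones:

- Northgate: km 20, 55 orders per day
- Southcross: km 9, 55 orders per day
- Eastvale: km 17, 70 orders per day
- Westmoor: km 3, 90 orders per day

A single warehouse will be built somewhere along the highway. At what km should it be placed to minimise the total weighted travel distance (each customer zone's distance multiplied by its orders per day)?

For a sum of weighted absolute distances on a line, the optimum is the weighted median (not the mean). Total weight W = 270; half-weight = 135.
Sort by position and accumulate weight:
  km 3 (Westmoor, w=90) → cum 90
  km 9 (Southcross, w=55) → cum 145  ≥ 135 → median here
  km 17 (Eastvale, w=70) → cum 215
  km 20 (Northgate, w=55) → cum 270
Optimal location: km 9.

x = 9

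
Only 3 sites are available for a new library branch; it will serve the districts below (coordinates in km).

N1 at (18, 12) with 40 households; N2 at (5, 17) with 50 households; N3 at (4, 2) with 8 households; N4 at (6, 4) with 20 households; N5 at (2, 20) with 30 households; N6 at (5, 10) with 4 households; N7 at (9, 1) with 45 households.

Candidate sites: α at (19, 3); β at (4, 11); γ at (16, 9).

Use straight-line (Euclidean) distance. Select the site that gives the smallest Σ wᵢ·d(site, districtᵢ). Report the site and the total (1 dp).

Total weighted distance at each candidate:
  α (19, 3): total = 2976.0
  β (4, 11): total = 1868.5
  γ (16, 9): total = 2215.7
Minimum is at β with total 1868.5 km.

β, total 1868.5 km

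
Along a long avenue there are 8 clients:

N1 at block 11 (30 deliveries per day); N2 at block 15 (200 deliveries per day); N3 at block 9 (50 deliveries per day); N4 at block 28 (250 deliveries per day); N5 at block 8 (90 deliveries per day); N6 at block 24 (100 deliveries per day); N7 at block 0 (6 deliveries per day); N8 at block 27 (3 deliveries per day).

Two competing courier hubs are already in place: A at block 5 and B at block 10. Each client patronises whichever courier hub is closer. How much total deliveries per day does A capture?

The indifferent point is the midpoint (5+10)/2 = 7.5; clients left of it (closer to A at 5) go to A, those right go to B.
  N7 at 0 (w=6) → A
  N5 at 8 (w=90) → B
  N3 at 9 (w=50) → B
  N1 at 11 (w=30) → B
  N2 at 15 (w=200) → B
  N6 at 24 (w=100) → B
  N8 at 27 (w=3) → B
  N4 at 28 (w=250) → B
A captures 6; B captures 723.

6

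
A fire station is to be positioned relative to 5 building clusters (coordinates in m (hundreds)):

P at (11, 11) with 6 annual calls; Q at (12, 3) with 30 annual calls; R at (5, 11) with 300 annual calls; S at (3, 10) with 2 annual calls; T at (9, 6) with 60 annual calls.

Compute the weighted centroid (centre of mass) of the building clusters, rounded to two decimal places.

(6.21, 9.64)

The minimiser of Σwᵢ‖p−pᵢ‖² is the weighted centroid p* = (Σwᵢpᵢ)/(Σwᵢ).
Σwᵢ = 398.
Σwᵢxᵢ = 6·11 + 30·12 + 300·5 + 2·3 + 60·9 = 2472.
Σwᵢyᵢ = 6·11 + 30·3 + 300·11 + 2·10 + 60·6 = 3836.
x* = 2472/398 = 6.21, y* = 3836/398 = 9.64.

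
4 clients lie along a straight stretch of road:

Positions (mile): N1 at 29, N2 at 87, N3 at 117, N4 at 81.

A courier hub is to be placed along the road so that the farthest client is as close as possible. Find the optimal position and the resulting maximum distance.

The 1-center on a line is the midpoint of the two extreme points: leftmost at 29, rightmost at 117.
Optimal location = (29 + 117)/2 = 73; maximum distance = (117 − 29)/2 = 44.

location 73, max distance 44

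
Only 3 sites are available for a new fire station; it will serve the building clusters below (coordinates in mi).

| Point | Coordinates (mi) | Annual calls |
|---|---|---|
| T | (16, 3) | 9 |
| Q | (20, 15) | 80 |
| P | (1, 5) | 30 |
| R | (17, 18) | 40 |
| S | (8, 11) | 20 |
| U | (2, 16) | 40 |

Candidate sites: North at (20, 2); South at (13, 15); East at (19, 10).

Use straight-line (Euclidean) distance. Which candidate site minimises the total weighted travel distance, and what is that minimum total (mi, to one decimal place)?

South, total 1909.8 mi

Total weighted distance at each candidate:
  North (20, 2): total = 3517.5
  South (13, 15): total = 1909.8
  East (19, 10): total = 2308.8
Minimum is at South with total 1909.8 mi.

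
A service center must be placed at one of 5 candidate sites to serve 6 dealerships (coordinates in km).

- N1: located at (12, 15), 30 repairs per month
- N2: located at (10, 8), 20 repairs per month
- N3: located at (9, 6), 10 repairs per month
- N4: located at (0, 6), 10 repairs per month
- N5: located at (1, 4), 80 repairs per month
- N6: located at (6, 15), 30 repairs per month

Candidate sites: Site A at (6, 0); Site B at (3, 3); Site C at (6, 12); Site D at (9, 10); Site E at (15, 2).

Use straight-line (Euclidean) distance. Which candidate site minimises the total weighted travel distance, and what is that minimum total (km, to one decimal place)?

Total weighted distance at each candidate:
  Site A (6, 0): total = 1777.7
  Site B (3, 3): total = 1281.5
  Site C (6, 12): total = 1311.0
  Site D (9, 10): total = 1333.1
  Site E (15, 2): total = 2389.5
Minimum is at Site B with total 1281.5 km.

Site B, total 1281.5 km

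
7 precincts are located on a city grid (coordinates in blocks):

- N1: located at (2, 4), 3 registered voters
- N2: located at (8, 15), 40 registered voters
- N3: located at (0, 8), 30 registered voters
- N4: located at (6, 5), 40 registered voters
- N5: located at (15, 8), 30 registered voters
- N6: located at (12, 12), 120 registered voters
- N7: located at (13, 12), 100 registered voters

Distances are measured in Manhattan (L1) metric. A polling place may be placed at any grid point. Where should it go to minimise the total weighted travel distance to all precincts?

Manhattan distance separates: Σwᵢ(|x−xᵢ|+|y−yᵢ|) = Σwᵢ|x−xᵢ| + Σwᵢ|y−yᵢ|, so x and y are optimised independently as 1-D weighted medians.
Total weight W = 363; half = 181.5.
x-coordinate, sorted with cumulative weight:
  x=0 (N3, w=30) cum 30
  x=2 (N1, w=3) cum 33
  x=6 (N4, w=40) cum 73
  x=8 (N2, w=40) cum 113
  x=12 (N6, w=120) cum 233  ← median
  x=13 (N7, w=100) cum 333
  x=15 (N5, w=30) cum 363
⇒ x* = 12
y-coordinate, sorted with cumulative weight:
  y=4 (N1, w=3) cum 3
  y=5 (N4, w=40) cum 43
  y=8 (N3, w=30) cum 73
  y=8 (N5, w=30) cum 103
  y=12 (N6, w=120) cum 223  ← median
  y=12 (N7, w=100) cum 323
  y=15 (N2, w=40) cum 363
⇒ y* = 12

(12, 12)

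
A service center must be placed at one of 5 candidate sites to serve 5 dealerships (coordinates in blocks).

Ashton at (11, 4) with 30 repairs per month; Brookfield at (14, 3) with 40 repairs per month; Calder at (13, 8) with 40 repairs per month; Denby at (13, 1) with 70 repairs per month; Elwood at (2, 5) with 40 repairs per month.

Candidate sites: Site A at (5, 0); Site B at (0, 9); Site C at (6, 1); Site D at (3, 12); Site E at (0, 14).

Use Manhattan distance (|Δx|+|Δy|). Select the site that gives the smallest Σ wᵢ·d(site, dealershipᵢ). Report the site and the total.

Total weighted distance at each candidate:
  Site A (5, 0): total = 2370
  Site B (0, 9): total = 3550
  Site C (6, 1): total = 2010
  Site D (3, 12): total = 3630
  Site E (0, 14): total = 4650
Minimum is at Site C with total 2010 blocks.

Site C, total 2010 blocks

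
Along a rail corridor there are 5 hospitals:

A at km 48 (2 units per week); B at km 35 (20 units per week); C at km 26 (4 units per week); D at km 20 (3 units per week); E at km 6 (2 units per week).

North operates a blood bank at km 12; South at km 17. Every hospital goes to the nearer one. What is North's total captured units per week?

The indifferent point is the midpoint (12+17)/2 = 14.5; hospitals left of it (closer to North at 12) go to North, those right go to South.
  E at 6 (w=2) → North
  D at 20 (w=3) → South
  C at 26 (w=4) → South
  B at 35 (w=20) → South
  A at 48 (w=2) → South
North captures 2; South captures 29.

2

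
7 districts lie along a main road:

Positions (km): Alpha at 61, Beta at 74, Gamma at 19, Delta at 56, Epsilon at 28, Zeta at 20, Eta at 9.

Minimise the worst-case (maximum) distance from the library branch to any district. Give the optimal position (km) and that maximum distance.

The 1-center on a line is the midpoint of the two extreme points: leftmost at 9, rightmost at 74.
Optimal location = (9 + 74)/2 = 41.5; maximum distance = (74 − 9)/2 = 32.5.

location 41.5, max distance 32.5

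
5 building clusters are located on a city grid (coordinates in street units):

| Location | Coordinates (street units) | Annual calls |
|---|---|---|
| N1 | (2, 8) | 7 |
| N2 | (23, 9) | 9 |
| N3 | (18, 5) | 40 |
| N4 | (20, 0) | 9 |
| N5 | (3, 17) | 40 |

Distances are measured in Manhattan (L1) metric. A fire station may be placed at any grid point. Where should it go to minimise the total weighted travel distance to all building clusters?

(18, 8)

Manhattan distance separates: Σwᵢ(|x−xᵢ|+|y−yᵢ|) = Σwᵢ|x−xᵢ| + Σwᵢ|y−yᵢ|, so x and y are optimised independently as 1-D weighted medians.
Total weight W = 105; half = 52.5.
x-coordinate, sorted with cumulative weight:
  x=2 (N1, w=7) cum 7
  x=3 (N5, w=40) cum 47
  x=18 (N3, w=40) cum 87  ← median
  x=20 (N4, w=9) cum 96
  x=23 (N2, w=9) cum 105
⇒ x* = 18
y-coordinate, sorted with cumulative weight:
  y=0 (N4, w=9) cum 9
  y=5 (N3, w=40) cum 49
  y=8 (N1, w=7) cum 56  ← median
  y=9 (N2, w=9) cum 65
  y=17 (N5, w=40) cum 105
⇒ y* = 8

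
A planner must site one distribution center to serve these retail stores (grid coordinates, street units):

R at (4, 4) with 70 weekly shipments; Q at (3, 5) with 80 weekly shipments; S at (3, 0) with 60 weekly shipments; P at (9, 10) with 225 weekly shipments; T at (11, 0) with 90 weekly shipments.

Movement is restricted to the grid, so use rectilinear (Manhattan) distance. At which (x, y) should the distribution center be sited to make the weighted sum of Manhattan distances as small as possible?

(9, 5)

Manhattan distance separates: Σwᵢ(|x−xᵢ|+|y−yᵢ|) = Σwᵢ|x−xᵢ| + Σwᵢ|y−yᵢ|, so x and y are optimised independently as 1-D weighted medians.
Total weight W = 525; half = 262.5.
x-coordinate, sorted with cumulative weight:
  x=3 (Q, w=80) cum 80
  x=3 (S, w=60) cum 140
  x=4 (R, w=70) cum 210
  x=9 (P, w=225) cum 435  ← median
  x=11 (T, w=90) cum 525
⇒ x* = 9
y-coordinate, sorted with cumulative weight:
  y=0 (S, w=60) cum 60
  y=0 (T, w=90) cum 150
  y=4 (R, w=70) cum 220
  y=5 (Q, w=80) cum 300  ← median
  y=10 (P, w=225) cum 525
⇒ y* = 5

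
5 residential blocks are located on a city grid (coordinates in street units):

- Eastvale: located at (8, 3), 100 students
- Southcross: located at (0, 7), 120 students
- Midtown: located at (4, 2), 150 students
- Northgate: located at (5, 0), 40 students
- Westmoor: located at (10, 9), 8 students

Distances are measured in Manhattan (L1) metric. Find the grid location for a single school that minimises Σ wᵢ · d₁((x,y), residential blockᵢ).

(4, 3)

Manhattan distance separates: Σwᵢ(|x−xᵢ|+|y−yᵢ|) = Σwᵢ|x−xᵢ| + Σwᵢ|y−yᵢ|, so x and y are optimised independently as 1-D weighted medians.
Total weight W = 418; half = 209.
x-coordinate, sorted with cumulative weight:
  x=0 (Southcross, w=120) cum 120
  x=4 (Midtown, w=150) cum 270  ← median
  x=5 (Northgate, w=40) cum 310
  x=8 (Eastvale, w=100) cum 410
  x=10 (Westmoor, w=8) cum 418
⇒ x* = 4
y-coordinate, sorted with cumulative weight:
  y=0 (Northgate, w=40) cum 40
  y=2 (Midtown, w=150) cum 190
  y=3 (Eastvale, w=100) cum 290  ← median
  y=7 (Southcross, w=120) cum 410
  y=9 (Westmoor, w=8) cum 418
⇒ y* = 3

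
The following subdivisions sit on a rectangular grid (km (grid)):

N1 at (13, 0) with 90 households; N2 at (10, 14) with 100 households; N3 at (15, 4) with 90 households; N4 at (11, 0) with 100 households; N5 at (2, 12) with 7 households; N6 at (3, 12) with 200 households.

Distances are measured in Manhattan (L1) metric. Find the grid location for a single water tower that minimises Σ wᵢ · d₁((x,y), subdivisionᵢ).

(10, 12)

Manhattan distance separates: Σwᵢ(|x−xᵢ|+|y−yᵢ|) = Σwᵢ|x−xᵢ| + Σwᵢ|y−yᵢ|, so x and y are optimised independently as 1-D weighted medians.
Total weight W = 587; half = 293.5.
x-coordinate, sorted with cumulative weight:
  x=2 (N5, w=7) cum 7
  x=3 (N6, w=200) cum 207
  x=10 (N2, w=100) cum 307  ← median
  x=11 (N4, w=100) cum 407
  x=13 (N1, w=90) cum 497
  x=15 (N3, w=90) cum 587
⇒ x* = 10
y-coordinate, sorted with cumulative weight:
  y=0 (N1, w=90) cum 90
  y=0 (N4, w=100) cum 190
  y=4 (N3, w=90) cum 280
  y=12 (N5, w=7) cum 287
  y=12 (N6, w=200) cum 487  ← median
  y=14 (N2, w=100) cum 587
⇒ y* = 12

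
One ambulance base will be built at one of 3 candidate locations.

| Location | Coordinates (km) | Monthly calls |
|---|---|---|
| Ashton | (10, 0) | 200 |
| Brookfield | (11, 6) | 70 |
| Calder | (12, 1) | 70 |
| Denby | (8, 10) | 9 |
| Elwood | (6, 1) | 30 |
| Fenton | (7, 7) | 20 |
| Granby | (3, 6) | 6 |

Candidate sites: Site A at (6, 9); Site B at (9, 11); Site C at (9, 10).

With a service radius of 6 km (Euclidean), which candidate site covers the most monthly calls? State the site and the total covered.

Site A, covering 105

Coverage radius r = 6 km; a point is covered iff (Δx)²+(Δy)² ≤ 6² = 36.
  Site A (6, 9): covers {Brookfield, Denby, Fenton, Granby} → 105
  Site B (9, 11): covers {Brookfield, Denby, Fenton} → 99
  Site C (9, 10): covers {Brookfield, Denby, Fenton} → 99
Maximum coverage at Site A: 105 monthly calls.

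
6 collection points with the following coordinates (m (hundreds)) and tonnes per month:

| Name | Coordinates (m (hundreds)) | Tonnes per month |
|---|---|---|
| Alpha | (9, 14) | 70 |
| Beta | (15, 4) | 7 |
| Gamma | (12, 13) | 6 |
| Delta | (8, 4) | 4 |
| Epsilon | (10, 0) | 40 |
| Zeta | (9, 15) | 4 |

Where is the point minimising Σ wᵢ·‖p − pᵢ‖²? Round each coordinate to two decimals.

The minimiser of Σwᵢ‖p−pᵢ‖² is the weighted centroid p* = (Σwᵢpᵢ)/(Σwᵢ).
Σwᵢ = 131.
Σwᵢxᵢ = 70·9 + 7·15 + 6·12 + 4·8 + 40·10 + 4·9 = 1275.
Σwᵢyᵢ = 70·14 + 7·4 + 6·13 + 4·4 + 40·0 + 4·15 = 1162.
x* = 1275/131 = 9.73, y* = 1162/131 = 8.87.

(9.73, 8.87)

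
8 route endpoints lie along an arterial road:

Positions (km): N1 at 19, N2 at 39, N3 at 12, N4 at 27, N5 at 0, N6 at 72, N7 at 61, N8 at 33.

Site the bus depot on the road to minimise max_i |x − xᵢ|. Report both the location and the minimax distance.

location 36, max distance 36

The 1-center on a line is the midpoint of the two extreme points: leftmost at 0, rightmost at 72.
Optimal location = (0 + 72)/2 = 36; maximum distance = (72 − 0)/2 = 36.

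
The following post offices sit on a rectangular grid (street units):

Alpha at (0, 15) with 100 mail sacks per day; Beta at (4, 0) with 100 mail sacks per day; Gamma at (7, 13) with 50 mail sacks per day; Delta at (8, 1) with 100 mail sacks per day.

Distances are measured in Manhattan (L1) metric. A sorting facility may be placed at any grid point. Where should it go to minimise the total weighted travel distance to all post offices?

Manhattan distance separates: Σwᵢ(|x−xᵢ|+|y−yᵢ|) = Σwᵢ|x−xᵢ| + Σwᵢ|y−yᵢ|, so x and y are optimised independently as 1-D weighted medians.
Total weight W = 350; half = 175.
x-coordinate, sorted with cumulative weight:
  x=0 (Alpha, w=100) cum 100
  x=4 (Beta, w=100) cum 200  ← median
  x=7 (Gamma, w=50) cum 250
  x=8 (Delta, w=100) cum 350
⇒ x* = 4
y-coordinate, sorted with cumulative weight:
  y=0 (Beta, w=100) cum 100
  y=1 (Delta, w=100) cum 200  ← median
  y=13 (Gamma, w=50) cum 250
  y=15 (Alpha, w=100) cum 350
⇒ y* = 1

(4, 1)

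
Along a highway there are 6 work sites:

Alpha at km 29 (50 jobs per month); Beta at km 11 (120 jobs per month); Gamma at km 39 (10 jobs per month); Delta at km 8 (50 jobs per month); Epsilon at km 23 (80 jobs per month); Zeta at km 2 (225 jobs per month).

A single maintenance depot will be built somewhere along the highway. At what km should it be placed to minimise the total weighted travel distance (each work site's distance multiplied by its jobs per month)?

For a sum of weighted absolute distances on a line, the optimum is the weighted median (not the mean). Total weight W = 535; half-weight = 267.5.
Sort by position and accumulate weight:
  km 2 (Zeta, w=225) → cum 225
  km 8 (Delta, w=50) → cum 275  ≥ 267.5 → median here
  km 11 (Beta, w=120) → cum 395
  km 23 (Epsilon, w=80) → cum 475
  km 29 (Alpha, w=50) → cum 525
  km 39 (Gamma, w=10) → cum 535
Optimal location: km 8.

x = 8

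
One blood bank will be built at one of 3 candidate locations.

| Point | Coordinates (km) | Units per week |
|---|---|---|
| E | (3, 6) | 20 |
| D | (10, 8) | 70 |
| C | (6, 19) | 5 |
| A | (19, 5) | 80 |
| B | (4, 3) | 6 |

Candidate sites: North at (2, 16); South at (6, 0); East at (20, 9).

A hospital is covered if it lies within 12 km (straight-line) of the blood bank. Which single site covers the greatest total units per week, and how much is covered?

Coverage radius r = 12 km; a point is covered iff (Δx)²+(Δy)² ≤ 12² = 144.
  North (2, 16): covers {E, D, C} → 95
  South (6, 0): covers {E, D, B} → 96
  East (20, 9): covers {D, A} → 150
Maximum coverage at East: 150 units per week.

East, covering 150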